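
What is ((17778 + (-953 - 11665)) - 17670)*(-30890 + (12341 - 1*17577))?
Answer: 451936260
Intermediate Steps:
((17778 + (-953 - 11665)) - 17670)*(-30890 + (12341 - 1*17577)) = ((17778 - 12618) - 17670)*(-30890 + (12341 - 17577)) = (5160 - 17670)*(-30890 - 5236) = -12510*(-36126) = 451936260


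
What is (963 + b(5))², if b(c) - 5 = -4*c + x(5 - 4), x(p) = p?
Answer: 900601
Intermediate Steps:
b(c) = 6 - 4*c (b(c) = 5 + (-4*c + (5 - 4)) = 5 + (-4*c + 1) = 5 + (1 - 4*c) = 6 - 4*c)
(963 + b(5))² = (963 + (6 - 4*5))² = (963 + (6 - 20))² = (963 - 14)² = 949² = 900601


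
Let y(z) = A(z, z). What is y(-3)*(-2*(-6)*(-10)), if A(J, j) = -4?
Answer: 480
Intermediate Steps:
y(z) = -4
y(-3)*(-2*(-6)*(-10)) = -4*(-2*(-6))*(-10) = -48*(-10) = -4*(-120) = 480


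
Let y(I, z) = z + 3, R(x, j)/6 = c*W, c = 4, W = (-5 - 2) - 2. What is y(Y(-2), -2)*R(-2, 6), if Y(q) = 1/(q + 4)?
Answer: -216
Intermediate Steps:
W = -9 (W = -7 - 2 = -9)
Y(q) = 1/(4 + q)
R(x, j) = -216 (R(x, j) = 6*(4*(-9)) = 6*(-36) = -216)
y(I, z) = 3 + z
y(Y(-2), -2)*R(-2, 6) = (3 - 2)*(-216) = 1*(-216) = -216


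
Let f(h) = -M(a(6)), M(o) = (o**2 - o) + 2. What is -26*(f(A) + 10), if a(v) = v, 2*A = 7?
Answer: 572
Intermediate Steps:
A = 7/2 (A = (1/2)*7 = 7/2 ≈ 3.5000)
M(o) = 2 + o**2 - o
f(h) = -32 (f(h) = -(2 + 6**2 - 1*6) = -(2 + 36 - 6) = -1*32 = -32)
-26*(f(A) + 10) = -26*(-32 + 10) = -26*(-22) = 572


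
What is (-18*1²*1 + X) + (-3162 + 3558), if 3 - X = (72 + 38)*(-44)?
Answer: 5221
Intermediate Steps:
X = 4843 (X = 3 - (72 + 38)*(-44) = 3 - 110*(-44) = 3 - 1*(-4840) = 3 + 4840 = 4843)
(-18*1²*1 + X) + (-3162 + 3558) = (-18*1²*1 + 4843) + (-3162 + 3558) = (-18*1*1 + 4843) + 396 = (-18*1 + 4843) + 396 = (-18 + 4843) + 396 = 4825 + 396 = 5221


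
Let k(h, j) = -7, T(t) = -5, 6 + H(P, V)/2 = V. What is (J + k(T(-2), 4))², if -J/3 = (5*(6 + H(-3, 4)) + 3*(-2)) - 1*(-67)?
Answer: 48400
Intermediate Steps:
H(P, V) = -12 + 2*V
J = -213 (J = -3*((5*(6 + (-12 + 2*4)) + 3*(-2)) - 1*(-67)) = -3*((5*(6 + (-12 + 8)) - 6) + 67) = -3*((5*(6 - 4) - 6) + 67) = -3*((5*2 - 6) + 67) = -3*((10 - 6) + 67) = -3*(4 + 67) = -3*71 = -213)
(J + k(T(-2), 4))² = (-213 - 7)² = (-220)² = 48400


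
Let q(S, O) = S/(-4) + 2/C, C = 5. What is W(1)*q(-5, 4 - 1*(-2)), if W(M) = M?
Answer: 33/20 ≈ 1.6500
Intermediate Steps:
q(S, O) = ⅖ - S/4 (q(S, O) = S/(-4) + 2/5 = S*(-¼) + 2*(⅕) = -S/4 + ⅖ = ⅖ - S/4)
W(1)*q(-5, 4 - 1*(-2)) = 1*(⅖ - ¼*(-5)) = 1*(⅖ + 5/4) = 1*(33/20) = 33/20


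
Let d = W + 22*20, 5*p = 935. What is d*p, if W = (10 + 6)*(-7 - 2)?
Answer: 55352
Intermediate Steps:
p = 187 (p = (⅕)*935 = 187)
W = -144 (W = 16*(-9) = -144)
d = 296 (d = -144 + 22*20 = -144 + 440 = 296)
d*p = 296*187 = 55352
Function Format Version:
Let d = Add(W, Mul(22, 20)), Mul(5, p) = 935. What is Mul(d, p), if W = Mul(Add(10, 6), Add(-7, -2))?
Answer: 55352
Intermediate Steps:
p = 187 (p = Mul(Rational(1, 5), 935) = 187)
W = -144 (W = Mul(16, -9) = -144)
d = 296 (d = Add(-144, Mul(22, 20)) = Add(-144, 440) = 296)
Mul(d, p) = Mul(296, 187) = 55352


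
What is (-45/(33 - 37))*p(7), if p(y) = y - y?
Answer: 0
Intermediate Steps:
p(y) = 0
(-45/(33 - 37))*p(7) = -45/(33 - 37)*0 = -45/(-4)*0 = -45*(-¼)*0 = (45/4)*0 = 0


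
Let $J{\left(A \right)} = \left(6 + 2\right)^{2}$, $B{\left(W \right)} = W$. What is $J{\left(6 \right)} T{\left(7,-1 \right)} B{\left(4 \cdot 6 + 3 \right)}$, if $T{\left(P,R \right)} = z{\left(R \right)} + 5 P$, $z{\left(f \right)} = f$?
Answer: $58752$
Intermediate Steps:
$T{\left(P,R \right)} = R + 5 P$
$J{\left(A \right)} = 64$ ($J{\left(A \right)} = 8^{2} = 64$)
$J{\left(6 \right)} T{\left(7,-1 \right)} B{\left(4 \cdot 6 + 3 \right)} = 64 \left(-1 + 5 \cdot 7\right) \left(4 \cdot 6 + 3\right) = 64 \left(-1 + 35\right) \left(24 + 3\right) = 64 \cdot 34 \cdot 27 = 2176 \cdot 27 = 58752$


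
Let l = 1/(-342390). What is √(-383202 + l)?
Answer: I*√44923119978886590/342390 ≈ 619.03*I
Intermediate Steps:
l = -1/342390 ≈ -2.9206e-6
√(-383202 + l) = √(-383202 - 1/342390) = √(-131204532781/342390) = I*√44923119978886590/342390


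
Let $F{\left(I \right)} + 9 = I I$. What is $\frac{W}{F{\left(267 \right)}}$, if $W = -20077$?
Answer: $- \frac{20077}{71280} \approx -0.28166$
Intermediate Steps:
$F{\left(I \right)} = -9 + I^{2}$ ($F{\left(I \right)} = -9 + I I = -9 + I^{2}$)
$\frac{W}{F{\left(267 \right)}} = - \frac{20077}{-9 + 267^{2}} = - \frac{20077}{-9 + 71289} = - \frac{20077}{71280}$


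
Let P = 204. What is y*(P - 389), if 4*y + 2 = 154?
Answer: -7030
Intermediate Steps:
y = 38 (y = -½ + (¼)*154 = -½ + 77/2 = 38)
y*(P - 389) = 38*(204 - 389) = 38*(-185) = -7030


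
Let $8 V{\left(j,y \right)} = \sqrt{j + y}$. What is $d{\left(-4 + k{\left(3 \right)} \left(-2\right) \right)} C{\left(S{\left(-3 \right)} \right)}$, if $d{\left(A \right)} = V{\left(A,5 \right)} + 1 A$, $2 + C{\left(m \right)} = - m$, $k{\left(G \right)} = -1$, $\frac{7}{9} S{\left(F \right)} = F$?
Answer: $- \frac{26}{7} + \frac{13 \sqrt{3}}{56} \approx -3.3122$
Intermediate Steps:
$V{\left(j,y \right)} = \frac{\sqrt{j + y}}{8}$
$S{\left(F \right)} = \frac{9 F}{7}$
$C{\left(m \right)} = -2 - m$
$d{\left(A \right)} = A + \frac{\sqrt{5 + A}}{8}$ ($d{\left(A \right)} = \frac{\sqrt{A + 5}}{8} + 1 A = \frac{\sqrt{5 + A}}{8} + A = A + \frac{\sqrt{5 + A}}{8}$)
$d{\left(-4 + k{\left(3 \right)} \left(-2\right) \right)} C{\left(S{\left(-3 \right)} \right)} = \left(\left(-4 - -2\right) + \frac{\sqrt{5 - 2}}{8}\right) \left(-2 - \frac{9}{7} \left(-3\right)\right) = \left(\left(-4 + 2\right) + \frac{\sqrt{5 + \left(-4 + 2\right)}}{8}\right) \left(-2 - - \frac{27}{7}\right) = \left(-2 + \frac{\sqrt{5 - 2}}{8}\right) \left(-2 + \frac{27}{7}\right) = \left(-2 + \frac{\sqrt{3}}{8}\right) \frac{13}{7} = - \frac{26}{7} + \frac{13 \sqrt{3}}{56}$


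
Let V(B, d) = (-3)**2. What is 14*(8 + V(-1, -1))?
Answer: 238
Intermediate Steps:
V(B, d) = 9
14*(8 + V(-1, -1)) = 14*(8 + 9) = 14*17 = 238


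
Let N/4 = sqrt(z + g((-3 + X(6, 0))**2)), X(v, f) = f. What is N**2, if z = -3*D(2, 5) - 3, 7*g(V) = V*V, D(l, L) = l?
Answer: 288/7 ≈ 41.143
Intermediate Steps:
g(V) = V**2/7 (g(V) = (V*V)/7 = V**2/7)
z = -9 (z = -3*2 - 3 = -6 - 3 = -9)
N = 12*sqrt(14)/7 (N = 4*sqrt(-9 + ((-3 + 0)**2)**2/7) = 4*sqrt(-9 + ((-3)**2)**2/7) = 4*sqrt(-9 + (1/7)*9**2) = 4*sqrt(-9 + (1/7)*81) = 4*sqrt(-9 + 81/7) = 4*sqrt(18/7) = 4*(3*sqrt(14)/7) = 12*sqrt(14)/7 ≈ 6.4143)
N**2 = (12*sqrt(14)/7)**2 = 288/7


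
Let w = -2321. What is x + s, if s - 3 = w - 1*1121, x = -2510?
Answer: -5949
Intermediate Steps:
s = -3439 (s = 3 + (-2321 - 1*1121) = 3 + (-2321 - 1121) = 3 - 3442 = -3439)
x + s = -2510 - 3439 = -5949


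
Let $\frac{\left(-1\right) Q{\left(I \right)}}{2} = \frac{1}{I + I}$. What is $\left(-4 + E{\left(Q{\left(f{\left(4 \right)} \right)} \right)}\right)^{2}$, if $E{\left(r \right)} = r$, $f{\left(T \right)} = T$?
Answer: $\frac{289}{16} \approx 18.063$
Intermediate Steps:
$Q{\left(I \right)} = - \frac{1}{I}$ ($Q{\left(I \right)} = - \frac{2}{I + I} = - \frac{2}{2 I} = - 2 \frac{1}{2 I} = - \frac{1}{I}$)
$\left(-4 + E{\left(Q{\left(f{\left(4 \right)} \right)} \right)}\right)^{2} = \left(-4 - \frac{1}{4}\right)^{2} = \left(- \frac{17}{4}\right)^{2} = \frac{289}{16}$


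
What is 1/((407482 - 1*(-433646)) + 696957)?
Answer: 1/1538085 ≈ 6.5016e-7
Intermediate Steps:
1/((407482 - 1*(-433646)) + 696957) = 1/((407482 + 433646) + 696957) = 1/(841128 + 696957) = 1/1538085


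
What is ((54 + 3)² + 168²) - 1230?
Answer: 30243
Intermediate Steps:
((54 + 3)² + 168²) - 1230 = (57² + 28224) - 1230 = (3249 + 28224) - 1230 = 31473 - 1230 = 30243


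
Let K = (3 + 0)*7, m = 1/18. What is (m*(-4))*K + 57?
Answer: 157/3 ≈ 52.333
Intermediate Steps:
m = 1/18 ≈ 0.055556
K = 21 (K = 3*7 = 21)
(m*(-4))*K + 57 = ((1/18)*(-4))*21 + 57 = -2/9*21 + 57 = -14/3 + 57 = 157/3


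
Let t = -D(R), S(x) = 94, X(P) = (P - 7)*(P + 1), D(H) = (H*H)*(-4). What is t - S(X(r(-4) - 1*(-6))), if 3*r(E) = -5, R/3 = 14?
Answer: 6962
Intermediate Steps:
R = 42 (R = 3*14 = 42)
r(E) = -5/3 (r(E) = (⅓)*(-5) = -5/3)
D(H) = -4*H² (D(H) = H²*(-4) = -4*H²)
X(P) = (1 + P)*(-7 + P) (X(P) = (-7 + P)*(1 + P) = (1 + P)*(-7 + P))
t = 7056 (t = -(-4)*42² = -(-4)*1764 = -1*(-7056) = 7056)
t - S(X(r(-4) - 1*(-6))) = 7056 - 1*94 = 7056 - 94 = 6962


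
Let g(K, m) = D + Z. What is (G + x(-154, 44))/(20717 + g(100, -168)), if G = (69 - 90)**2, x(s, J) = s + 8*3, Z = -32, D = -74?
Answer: 311/20611 ≈ 0.015089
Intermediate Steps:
g(K, m) = -106 (g(K, m) = -74 - 32 = -106)
x(s, J) = 24 + s (x(s, J) = s + 24 = 24 + s)
G = 441 (G = (-21)**2 = 441)
(G + x(-154, 44))/(20717 + g(100, -168)) = (441 + (24 - 154))/(20717 - 106) = (441 - 130)/20611 = 311*(1/20611) = 311/20611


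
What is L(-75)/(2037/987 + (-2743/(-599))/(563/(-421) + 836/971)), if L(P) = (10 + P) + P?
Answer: 38373073907/2069405133 ≈ 18.543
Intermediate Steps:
L(P) = 10 + 2*P
L(-75)/(2037/987 + (-2743/(-599))/(563/(-421) + 836/971)) = (10 + 2*(-75))/(2037/987 + (-2743/(-599))/(563/(-421) + 836/971)) = (10 - 150)/(2037*(1/987) + (-2743*(-1/599))/(563*(-1/421) + 836*(1/971))) = -140/(97/47 + 2743/(599*(-563/421 + 836/971))) = -140/(97/47 + 2743/(599*(-194717/408791))) = -140/(97/47 + (2743/599)*(-408791/194717)) = -140/(97/47 - 1121313713/116635483) = -140/(-41388102660/5481867701) = -140*(-5481867701/41388102660) = 38373073907/2069405133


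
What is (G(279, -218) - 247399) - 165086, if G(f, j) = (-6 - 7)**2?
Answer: -412316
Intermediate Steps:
G(f, j) = 169 (G(f, j) = (-13)**2 = 169)
(G(279, -218) - 247399) - 165086 = (169 - 247399) - 165086 = -247230 - 165086 = -412316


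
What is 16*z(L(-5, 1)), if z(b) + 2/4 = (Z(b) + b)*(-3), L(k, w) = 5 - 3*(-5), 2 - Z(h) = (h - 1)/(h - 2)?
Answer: -3040/3 ≈ -1013.3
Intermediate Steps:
Z(h) = 2 - (-1 + h)/(-2 + h) (Z(h) = 2 - (h - 1)/(h - 2) = 2 - (-1 + h)/(-2 + h))
L(k, w) = 20 (L(k, w) = 5 + 15 = 20)
z(b) = -½ - 3*b - 3*(-3 + b)/(-2 + b) (z(b) = -½ + ((-3 + b)/(-2 + b) + b)*(-3) = -½ + (b + (-3 + b)/(-2 + b))*(-3) = -½ + (-3*b - 3*(-3 + b)/(-2 + b)) = -½ - 3*b - 3*(-3 + b)/(-2 + b))
16*z(L(-5, 1)) = 16*((20 - 6*20² + 5*20)/(2*(-2 + 20))) = 16*((½)*(20 - 6*400 + 100)/18) = 16*((½)*(1/18)*(20 - 2400 + 100)) = 16*((½)*(1/18)*(-2280)) = 16*(-190/3) = -3040/3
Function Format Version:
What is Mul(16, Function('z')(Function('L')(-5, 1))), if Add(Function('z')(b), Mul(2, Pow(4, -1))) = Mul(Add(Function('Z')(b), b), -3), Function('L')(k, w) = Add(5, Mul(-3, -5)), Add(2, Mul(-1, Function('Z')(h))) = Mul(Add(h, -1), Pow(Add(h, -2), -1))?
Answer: Rational(-3040, 3) ≈ -1013.3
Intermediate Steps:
Function('Z')(h) = Add(2, Mul(-1, Pow(Add(-2, h), -1), Add(-1, h))) (Function('Z')(h) = Add(2, Mul(-1, Mul(Add(h, -1), Pow(Add(h, -2), -1)))) = Add(2, Mul(-1, Mul(Add(-1, h), Pow(Add(-2, h), -1)))) = Add(2, Mul(-1, Mul(Pow(Add(-2, h), -1), Add(-1, h)))) = Add(2, Mul(-1, Pow(Add(-2, h), -1), Add(-1, h))))
Function('L')(k, w) = 20 (Function('L')(k, w) = Add(5, 15) = 20)
Function('z')(b) = Add(Rational(-1, 2), Mul(-3, b), Mul(-3, Pow(Add(-2, b), -1), Add(-3, b))) (Function('z')(b) = Add(Rational(-1, 2), Mul(Add(Mul(Pow(Add(-2, b), -1), Add(-3, b)), b), -3)) = Add(Rational(-1, 2), Mul(Add(b, Mul(Pow(Add(-2, b), -1), Add(-3, b))), -3)) = Add(Rational(-1, 2), Add(Mul(-3, b), Mul(-3, Pow(Add(-2, b), -1), Add(-3, b)))) = Add(Rational(-1, 2), Mul(-3, b), Mul(-3, Pow(Add(-2, b), -1), Add(-3, b))))
Mul(16, Function('z')(Function('L')(-5, 1))) = Mul(16, Mul(Rational(1, 2), Pow(Add(-2, 20), -1), Add(20, Mul(-6, Pow(20, 2)), Mul(5, 20)))) = Mul(16, Mul(Rational(1, 2), Pow(18, -1), Add(20, Mul(-6, 400), 100))) = Mul(16, Mul(Rational(1, 2), Rational(1, 18), Add(20, -2400, 100))) = Mul(16, Mul(Rational(1, 2), Rational(1, 18), -2280)) = Mul(16, Rational(-190, 3)) = Rational(-3040, 3)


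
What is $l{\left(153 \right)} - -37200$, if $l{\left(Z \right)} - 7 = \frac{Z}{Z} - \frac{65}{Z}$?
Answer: $\frac{5692759}{153} \approx 37208.0$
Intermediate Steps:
$l{\left(Z \right)} = 8 - \frac{65}{Z}$ ($l{\left(Z \right)} = 7 - \left(\frac{65}{Z} - \frac{Z}{Z}\right) = 7 + \left(1 - \frac{65}{Z}\right) = 8 - \frac{65}{Z}$)
$l{\left(153 \right)} - -37200 = \left(8 - \frac{65}{153}\right) - -37200 = \left(8 - \frac{65}{153}\right) + 37200 = \frac{1159}{153} + 37200 = \frac{5692759}{153}$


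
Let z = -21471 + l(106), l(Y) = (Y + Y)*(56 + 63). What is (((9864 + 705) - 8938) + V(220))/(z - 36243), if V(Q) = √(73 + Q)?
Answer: -1631/32486 - √293/32486 ≈ -0.050733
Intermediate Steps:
l(Y) = 238*Y (l(Y) = (2*Y)*119 = 238*Y)
z = 3757 (z = -21471 + 238*106 = -21471 + 25228 = 3757)
(((9864 + 705) - 8938) + V(220))/(z - 36243) = (((9864 + 705) - 8938) + √(73 + 220))/(3757 - 36243) = ((10569 - 8938) + √293)/(-32486) = (1631 + √293)*(-1/32486) = -1631/32486 - √293/32486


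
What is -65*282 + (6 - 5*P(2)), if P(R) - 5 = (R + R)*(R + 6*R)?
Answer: -18629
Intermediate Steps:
P(R) = 5 + 14*R² (P(R) = 5 + (R + R)*(R + 6*R) = 5 + (2*R)*(7*R) = 5 + 14*R²)
-65*282 + (6 - 5*P(2)) = -65*282 + (6 - 5*(5 + 14*2²)) = -18330 + (6 - 5*(5 + 14*4)) = -18330 + (6 - 5*(5 + 56)) = -18330 + (6 - 5*61) = -18330 + (6 - 305) = -18330 - 299 = -18629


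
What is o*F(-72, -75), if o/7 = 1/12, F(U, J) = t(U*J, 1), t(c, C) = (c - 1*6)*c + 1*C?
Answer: 203893207/12 ≈ 1.6991e+7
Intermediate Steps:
t(c, C) = C + c*(-6 + c) (t(c, C) = (c - 6)*c + C = (-6 + c)*c + C = c*(-6 + c) + C = C + c*(-6 + c))
F(U, J) = 1 + J**2*U**2 - 6*J*U (F(U, J) = 1 + (U*J)**2 - 6*U*J = 1 + (J*U)**2 - 6*J*U = 1 + J**2*U**2 - 6*J*U)
o = 7/12 ≈ 0.58333
o*F(-72, -75) = 7*(1 + (-75)**2*(-72)**2 - 6*(-75)*(-72))/12 = 7*(1 + 5625*5184 - 32400)/12 = 7*(1 + 29160000 - 32400)/12 = (7/12)*29127601 = 203893207/12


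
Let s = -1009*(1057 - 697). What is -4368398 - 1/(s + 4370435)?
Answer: -17505022623611/4007195 ≈ -4.3684e+6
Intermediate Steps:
s = -363240 (s = -1009*360 = -363240)
-4368398 - 1/(s + 4370435) = -4368398 - 1/(-363240 + 4370435) = -4368398 - 1/4007195 = -17505022623611/4007195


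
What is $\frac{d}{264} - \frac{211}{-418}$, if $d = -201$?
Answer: $- \frac{39}{152} \approx -0.25658$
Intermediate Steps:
$\frac{d}{264} - \frac{211}{-418} = - \frac{201}{264} - \frac{211}{-418} = \left(-201\right) \frac{1}{264} - - \frac{211}{418} = - \frac{67}{88} + \frac{211}{418} = - \frac{39}{152}$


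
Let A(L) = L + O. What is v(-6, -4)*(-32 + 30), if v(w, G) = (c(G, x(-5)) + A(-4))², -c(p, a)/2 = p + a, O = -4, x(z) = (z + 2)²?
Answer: -648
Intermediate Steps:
x(z) = (2 + z)²
c(p, a) = -2*a - 2*p (c(p, a) = -2*(p + a) = -2*(a + p) = -2*a - 2*p)
A(L) = -4 + L (A(L) = L - 4 = -4 + L)
v(w, G) = (-26 - 2*G)² (v(w, G) = ((-2*(2 - 5)² - 2*G) + (-4 - 4))² = ((-2*(-3)² - 2*G) - 8)² = ((-2*9 - 2*G) - 8)² = ((-18 - 2*G) - 8)² = (-26 - 2*G)²)
v(-6, -4)*(-32 + 30) = (4*(13 - 4)²)*(-32 + 30) = (4*9²)*(-2) = (4*81)*(-2) = 324*(-2) = -648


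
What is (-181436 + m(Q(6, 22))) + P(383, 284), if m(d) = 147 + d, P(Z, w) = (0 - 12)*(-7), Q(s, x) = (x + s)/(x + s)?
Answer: -181204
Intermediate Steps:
Q(s, x) = 1 (Q(s, x) = (s + x)/(s + x) = 1)
P(Z, w) = 84 (P(Z, w) = -12*(-7) = 84)
(-181436 + m(Q(6, 22))) + P(383, 284) = (-181436 + (147 + 1)) + 84 = (-181436 + 148) + 84 = -181288 + 84 = -181204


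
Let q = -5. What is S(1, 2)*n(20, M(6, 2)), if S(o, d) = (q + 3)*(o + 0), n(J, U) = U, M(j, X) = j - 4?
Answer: -4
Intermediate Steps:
M(j, X) = -4 + j
S(o, d) = -2*o (S(o, d) = (-5 + 3)*(o + 0) = -2*o)
S(1, 2)*n(20, M(6, 2)) = (-2*1)*(-4 + 6) = -2*2 = -4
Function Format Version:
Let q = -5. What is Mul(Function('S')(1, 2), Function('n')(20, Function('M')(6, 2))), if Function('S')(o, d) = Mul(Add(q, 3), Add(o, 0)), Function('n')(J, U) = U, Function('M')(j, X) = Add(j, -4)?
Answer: -4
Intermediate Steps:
Function('M')(j, X) = Add(-4, j)
Function('S')(o, d) = Mul(-2, o) (Function('S')(o, d) = Mul(Add(-5, 3), Add(o, 0)) = Mul(-2, o))
Mul(Function('S')(1, 2), Function('n')(20, Function('M')(6, 2))) = Mul(Mul(-2, 1), Add(-4, 6)) = Mul(-2, 2) = -4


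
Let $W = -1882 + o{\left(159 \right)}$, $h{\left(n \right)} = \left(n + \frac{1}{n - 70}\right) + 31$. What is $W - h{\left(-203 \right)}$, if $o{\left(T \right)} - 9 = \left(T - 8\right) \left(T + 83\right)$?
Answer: $\frac{9511594}{273} \approx 34841.0$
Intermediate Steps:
$o{\left(T \right)} = 9 + \left(-8 + T\right) \left(83 + T\right)$ ($o{\left(T \right)} = 9 + \left(T - 8\right) \left(T + 83\right) = 9 + \left(-8 + T\right) \left(83 + T\right)$)
$h{\left(n \right)} = 31 + n + \frac{1}{-70 + n}$ ($h{\left(n \right)} = \left(n + \frac{1}{-70 + n}\right) + 31 = 31 + n + \frac{1}{-70 + n}$)
$W = 34669$ ($W = -1882 + \left(-655 + 159^{2} + 75 \cdot 159\right) = -1882 + \left(-655 + 25281 + 11925\right) = -1882 + 36551 = 34669$)
$W - h{\left(-203 \right)} = 34669 - \frac{-2169 + \left(-203\right)^{2} - -7917}{-70 - 203} = 34669 - \frac{-2169 + 41209 + 7917}{-273} = 34669 - \left(- \frac{1}{273}\right) 46957 = 34669 - - \frac{46957}{273} = 34669 + \frac{46957}{273} = \frac{9511594}{273}$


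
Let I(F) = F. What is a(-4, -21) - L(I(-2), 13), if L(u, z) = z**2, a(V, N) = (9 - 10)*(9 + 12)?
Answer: -190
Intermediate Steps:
a(V, N) = -21 (a(V, N) = -1*21 = -21)
a(-4, -21) - L(I(-2), 13) = -21 - 1*13**2 = -21 - 1*169 = -21 - 169 = -190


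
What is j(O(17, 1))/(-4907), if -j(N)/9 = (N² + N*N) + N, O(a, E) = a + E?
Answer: 5994/4907 ≈ 1.2215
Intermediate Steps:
O(a, E) = E + a
j(N) = -18*N² - 9*N (j(N) = -9*((N² + N*N) + N) = -9*((N² + N²) + N) = -9*(2*N² + N) = -9*(N + 2*N²) = -18*N² - 9*N)
j(O(17, 1))/(-4907) = -9*(1 + 17)*(1 + 2*(1 + 17))/(-4907) = -9*18*(1 + 2*18)*(-1/4907) = -9*18*(1 + 36)*(-1/4907) = -9*18*37*(-1/4907) = -5994*(-1/4907) = 5994/4907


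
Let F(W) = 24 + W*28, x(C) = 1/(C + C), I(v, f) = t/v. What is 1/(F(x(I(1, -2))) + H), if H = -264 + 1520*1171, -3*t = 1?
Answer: 1/1779638 ≈ 5.6191e-7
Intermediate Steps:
t = -⅓ (t = -⅓*1 = -⅓ ≈ -0.33333)
I(v, f) = -1/(3*v)
x(C) = 1/(2*C)
F(W) = 24 + 28*W
H = 1779656 (H = -264 + 1779920 = 1779656)
1/(F(x(I(1, -2))) + H) = 1/((24 + 28*(1/(2*((-⅓/1))))) + 1779656) = 1/((24 + 28*(1/(2*((-⅓*1))))) + 1779656) = 1/((24 + 28*(1/(2*(-⅓)))) + 1779656) = 1/((24 + 28*((½)*(-3))) + 1779656) = 1/((24 + 28*(-3/2)) + 1779656) = 1/((24 - 42) + 1779656) = 1/(-18 + 1779656) = 1/1779638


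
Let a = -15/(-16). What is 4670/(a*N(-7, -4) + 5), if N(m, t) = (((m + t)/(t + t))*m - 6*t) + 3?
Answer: 119552/545 ≈ 219.36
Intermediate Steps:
a = 15/16 (a = -15*(-1/16) = 15/16 ≈ 0.93750)
N(m, t) = 3 - 6*t + m*(m + t)/(2*t) (N(m, t) = (((m + t)/((2*t)))*m - 6*t) + 3 = (((m + t)*(1/(2*t)))*m - 6*t) + 3 = (((m + t)/(2*t))*m - 6*t) + 3 = (m*(m + t)/(2*t) - 6*t) + 3 = (-6*t + m*(m + t)/(2*t)) + 3 = 3 - 6*t + m*(m + t)/(2*t))
4670/(a*N(-7, -4) + 5) = 4670/(15*((½)*((-7)² - 4*(6 - 7 - 12*(-4)))/(-4))/16 + 5) = 4670/(15*((½)*(-¼)*(49 - 4*(6 - 7 + 48)))/16 + 5) = 4670/(15*((½)*(-¼)*(49 - 4*47))/16 + 5) = 4670/(15*((½)*(-¼)*(49 - 188))/16 + 5) = 4670/(15*((½)*(-¼)*(-139))/16 + 5) = 4670/((15/16)*(139/8) + 5) = 4670/(2085/128 + 5) = 4670/(2725/128) = 4670*(128/2725) = 119552/545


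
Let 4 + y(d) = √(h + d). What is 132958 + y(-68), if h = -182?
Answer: 132954 + 5*I*√10 ≈ 1.3295e+5 + 15.811*I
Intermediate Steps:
y(d) = -4 + √(-182 + d)
132958 + y(-68) = 132958 + (-4 + √(-182 - 68)) = 132958 + (-4 + √(-250)) = 132958 + (-4 + 5*I*√10) = 132954 + 5*I*√10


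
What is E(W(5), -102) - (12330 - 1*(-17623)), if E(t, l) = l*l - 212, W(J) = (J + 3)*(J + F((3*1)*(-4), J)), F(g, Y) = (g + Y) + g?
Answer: -19761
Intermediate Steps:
F(g, Y) = Y + 2*g (F(g, Y) = (Y + g) + g = Y + 2*g)
W(J) = (-24 + 2*J)*(3 + J) (W(J) = (J + 3)*(J + (J + 2*((3*1)*(-4)))) = (3 + J)*(J + (J + 2*(3*(-4)))) = (3 + J)*(J + (J + 2*(-12))) = (3 + J)*(J + (J - 24)) = (3 + J)*(J + (-24 + J)) = (3 + J)*(-24 + 2*J) = (-24 + 2*J)*(3 + J))
E(t, l) = -212 + l**2 (E(t, l) = l**2 - 212 = -212 + l**2)
E(W(5), -102) - (12330 - 1*(-17623)) = (-212 + (-102)**2) - (12330 - 1*(-17623)) = (-212 + 10404) - (12330 + 17623) = 10192 - 1*29953 = 10192 - 29953 = -19761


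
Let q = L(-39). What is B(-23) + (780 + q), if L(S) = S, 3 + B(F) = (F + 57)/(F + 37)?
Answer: 5183/7 ≈ 740.43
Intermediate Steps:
B(F) = -3 + (57 + F)/(37 + F) (B(F) = -3 + (F + 57)/(F + 37) = -3 + (57 + F)/(37 + F))
q = -39
B(-23) + (780 + q) = 2*(-27 - 1*(-23))/(37 - 23) + (780 - 39) = 2*(-27 + 23)/14 + 741 = 2*(1/14)*(-4) + 741 = -4/7 + 741 = 5183/7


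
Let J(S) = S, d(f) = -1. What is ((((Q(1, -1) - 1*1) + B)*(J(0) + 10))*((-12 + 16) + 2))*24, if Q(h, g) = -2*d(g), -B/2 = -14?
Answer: 41760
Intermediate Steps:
B = 28 (B = -2*(-14) = 28)
Q(h, g) = 2 (Q(h, g) = -2*(-1) = 2)
((((Q(1, -1) - 1*1) + B)*(J(0) + 10))*((-12 + 16) + 2))*24 = ((((2 - 1*1) + 28)*(0 + 10))*((-12 + 16) + 2))*24 = ((((2 - 1) + 28)*10)*(4 + 2))*24 = (((1 + 28)*10)*6)*24 = ((29*10)*6)*24 = (290*6)*24 = 1740*24 = 41760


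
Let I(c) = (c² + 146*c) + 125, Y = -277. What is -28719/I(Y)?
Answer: -28719/36412 ≈ -0.78872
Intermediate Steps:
I(c) = 125 + c² + 146*c
-28719/I(Y) = -28719/(125 + (-277)² + 146*(-277)) = -28719/(125 + 76729 - 40442) = -28719/36412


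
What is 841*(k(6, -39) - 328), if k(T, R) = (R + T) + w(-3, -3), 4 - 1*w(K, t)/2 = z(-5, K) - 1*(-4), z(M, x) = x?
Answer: -298555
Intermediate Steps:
w(K, t) = -2*K (w(K, t) = 8 - 2*(K - 1*(-4)) = 8 - 2*(K + 4) = 8 - 2*(4 + K) = 8 + (-8 - 2*K) = -2*K)
k(T, R) = 6 + R + T (k(T, R) = (R + T) - 2*(-3) = (R + T) + 6 = 6 + R + T)
841*(k(6, -39) - 328) = 841*((6 - 39 + 6) - 328) = 841*(-27 - 328) = 841*(-355) = -298555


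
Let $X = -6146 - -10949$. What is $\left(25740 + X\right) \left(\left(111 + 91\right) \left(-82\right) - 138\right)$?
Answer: $-510129186$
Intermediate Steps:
$X = 4803$ ($X = -6146 + 10949 = 4803$)
$\left(25740 + X\right) \left(\left(111 + 91\right) \left(-82\right) - 138\right) = \left(25740 + 4803\right) \left(\left(111 + 91\right) \left(-82\right) - 138\right) = 30543 \left(202 \left(-82\right) - 138\right) = 30543 \left(-16564 - 138\right) = 30543 \left(-16702\right) = -510129186$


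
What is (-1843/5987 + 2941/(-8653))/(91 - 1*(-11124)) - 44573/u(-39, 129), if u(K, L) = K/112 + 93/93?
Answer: -170614605712790894/2494877225185 ≈ -68386.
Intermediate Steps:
u(K, L) = 1 + K/112 (u(K, L) = K*(1/112) + 93*(1/93) = K/112 + 1 = 1 + K/112)
(-1843/5987 + 2941/(-8653))/(91 - 1*(-11124)) - 44573/u(-39, 129) = (-1843/5987 + 2941/(-8653))/(91 - 1*(-11124)) - 44573/(1 + (1/112)*(-39)) = (-1843*1/5987 + 2941*(-1/8653))/(91 + 11124) - 44573/(1 - 39/112) = (-1843/5987 - 173/509)/11215 - 44573/73/112 = -1973838/3047383*1/11215 - 44573*112/73 = -1973838/34176400345 - 4992176/73 = -170614605712790894/2494877225185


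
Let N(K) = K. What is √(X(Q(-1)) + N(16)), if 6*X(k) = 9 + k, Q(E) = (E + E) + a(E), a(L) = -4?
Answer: √66/2 ≈ 4.0620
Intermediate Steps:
Q(E) = -4 + 2*E (Q(E) = (E + E) - 4 = 2*E - 4 = -4 + 2*E)
X(k) = 3/2 + k/6 (X(k) = (9 + k)/6 = 3/2 + k/6)
√(X(Q(-1)) + N(16)) = √((3/2 + (-4 + 2*(-1))/6) + 16) = √((3/2 + (-4 - 2)/6) + 16) = √((3/2 + (⅙)*(-6)) + 16) = √((3/2 - 1) + 16) = √(½ + 16) = √(33/2) = √66/2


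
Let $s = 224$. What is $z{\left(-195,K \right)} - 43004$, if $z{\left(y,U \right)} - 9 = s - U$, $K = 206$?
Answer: $-42977$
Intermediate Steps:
$z{\left(y,U \right)} = 233 - U$ ($z{\left(y,U \right)} = 9 - \left(-224 + U\right) = 233 - U$)
$z{\left(-195,K \right)} - 43004 = \left(233 - 206\right) - 43004 = 27 - 43004 = -42977$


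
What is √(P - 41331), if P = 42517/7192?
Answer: I*√534383642930/3596 ≈ 203.29*I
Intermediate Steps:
P = 42517/7192 (P = 42517*(1/7192) = 42517/7192 ≈ 5.9117)
√(P - 41331) = √(42517/7192 - 41331) = √(-297210035/7192) = I*√534383642930/3596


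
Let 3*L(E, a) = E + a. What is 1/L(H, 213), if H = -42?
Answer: 1/57 ≈ 0.017544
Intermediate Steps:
L(E, a) = E/3 + a/3 (L(E, a) = (E + a)/3 = E/3 + a/3)
1/L(H, 213) = 1/((⅓)*(-42) + (⅓)*213) = 1/(-14 + 71) = 1/57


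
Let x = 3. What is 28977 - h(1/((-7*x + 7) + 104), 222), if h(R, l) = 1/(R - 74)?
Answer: 192957933/6659 ≈ 28977.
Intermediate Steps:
h(R, l) = 1/(-74 + R)
28977 - h(1/((-7*x + 7) + 104), 222) = 28977 - 1/(-74 + 1/((-7*3 + 7) + 104)) = 28977 - 1/(-74 + 1/((-21 + 7) + 104)) = 28977 - 1/(-74 + 1/(-14 + 104)) = 28977 - 1/(-74 + 1/90) = 28977 - 1/(-6659/90) = 28977 - 1*(-90/6659) = 28977 + 90/6659 = 192957933/6659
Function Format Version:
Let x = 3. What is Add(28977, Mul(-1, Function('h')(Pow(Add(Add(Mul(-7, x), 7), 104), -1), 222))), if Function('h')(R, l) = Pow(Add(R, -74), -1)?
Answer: Rational(192957933, 6659) ≈ 28977.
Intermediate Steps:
Function('h')(R, l) = Pow(Add(-74, R), -1)
Add(28977, Mul(-1, Function('h')(Pow(Add(Add(Mul(-7, x), 7), 104), -1), 222))) = Add(28977, Mul(-1, Pow(Add(-74, Pow(Add(Add(Mul(-7, 3), 7), 104), -1)), -1))) = Add(28977, Mul(-1, Pow(Add(-74, Pow(Add(Add(-21, 7), 104), -1)), -1))) = Add(28977, Mul(-1, Pow(Add(-74, Pow(Add(-14, 104), -1)), -1))) = Add(28977, Mul(-1, Pow(Add(-74, Pow(90, -1)), -1))) = Add(28977, Mul(-1, Pow(Add(-74, Rational(1, 90)), -1))) = Add(28977, Mul(-1, Pow(Rational(-6659, 90), -1))) = Add(28977, Mul(-1, Rational(-90, 6659))) = Add(28977, Rational(90, 6659)) = Rational(192957933, 6659)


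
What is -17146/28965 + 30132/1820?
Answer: 42078383/2635815 ≈ 15.964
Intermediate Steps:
-17146/28965 + 30132/1820 = -17146*1/28965 + 30132*(1/1820) = -17146/28965 + 7533/455 = 42078383/2635815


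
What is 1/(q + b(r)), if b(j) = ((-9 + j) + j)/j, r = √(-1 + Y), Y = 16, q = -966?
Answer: -4820/4646453 + 3*√15/4646453 ≈ -0.0010349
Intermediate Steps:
r = √15 (r = √(-1 + 16) = √15 ≈ 3.8730)
b(j) = (-9 + 2*j)/j
1/(q + b(r)) = 1/(-966 + (2 - 9*√15/15)) = 1/(-966 + (2 - 3*√15/5)) = 1/(-964 - 3*√15/5)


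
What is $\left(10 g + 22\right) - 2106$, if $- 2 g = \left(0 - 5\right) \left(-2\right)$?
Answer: $-2134$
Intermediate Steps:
$g = -5$ ($g = - \frac{\left(0 - 5\right) \left(-2\right)}{2} = - \frac{\left(-5\right) \left(-2\right)}{2} = \left(- \frac{1}{2}\right) 10 = -5$)
$\left(10 g + 22\right) - 2106 = \left(10 \left(-5\right) + 22\right) - 2106 = \left(-50 + 22\right) - 2106 = -28 - 2106 = -2134$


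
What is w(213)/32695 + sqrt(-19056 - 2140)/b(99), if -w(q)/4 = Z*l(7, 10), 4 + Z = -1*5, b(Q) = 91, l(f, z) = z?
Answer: 72/6539 + 2*I*sqrt(5299)/91 ≈ 0.011011 + 1.5999*I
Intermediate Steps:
Z = -9 (Z = -4 - 1*5 = -4 - 5 = -9)
w(q) = 360 (w(q) = -(-36)*10 = -4*(-90) = 360)
w(213)/32695 + sqrt(-19056 - 2140)/b(99) = 360/32695 + sqrt(-19056 - 2140)/91 = 360*(1/32695) + sqrt(-21196)*(1/91) = 72/6539 + (2*I*sqrt(5299))*(1/91) = 72/6539 + 2*I*sqrt(5299)/91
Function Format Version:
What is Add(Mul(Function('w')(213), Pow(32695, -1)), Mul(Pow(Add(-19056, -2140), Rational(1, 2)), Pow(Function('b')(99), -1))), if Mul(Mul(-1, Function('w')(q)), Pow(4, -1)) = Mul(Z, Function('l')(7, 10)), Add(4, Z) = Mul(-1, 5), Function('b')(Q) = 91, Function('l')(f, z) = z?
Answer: Add(Rational(72, 6539), Mul(Rational(2, 91), I, Pow(5299, Rational(1, 2)))) ≈ Add(0.011011, Mul(1.5999, I))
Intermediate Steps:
Z = -9 (Z = Add(-4, Mul(-1, 5)) = Add(-4, -5) = -9)
Function('w')(q) = 360 (Function('w')(q) = Mul(-4, Mul(-9, 10)) = Mul(-4, -90) = 360)
Add(Mul(Function('w')(213), Pow(32695, -1)), Mul(Pow(Add(-19056, -2140), Rational(1, 2)), Pow(Function('b')(99), -1))) = Add(Mul(360, Pow(32695, -1)), Mul(Pow(Add(-19056, -2140), Rational(1, 2)), Pow(91, -1))) = Add(Mul(360, Rational(1, 32695)), Mul(Pow(-21196, Rational(1, 2)), Rational(1, 91))) = Add(Rational(72, 6539), Mul(Mul(2, I, Pow(5299, Rational(1, 2))), Rational(1, 91))) = Add(Rational(72, 6539), Mul(Rational(2, 91), I, Pow(5299, Rational(1, 2))))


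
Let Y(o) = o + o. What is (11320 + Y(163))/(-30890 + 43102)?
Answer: 5823/6106 ≈ 0.95365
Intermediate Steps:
Y(o) = 2*o
(11320 + Y(163))/(-30890 + 43102) = (11320 + 2*163)/(-30890 + 43102) = (11320 + 326)/12212 = 11646*(1/12212) = 5823/6106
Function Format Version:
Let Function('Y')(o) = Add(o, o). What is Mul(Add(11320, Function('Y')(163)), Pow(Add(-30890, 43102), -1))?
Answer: Rational(5823, 6106) ≈ 0.95365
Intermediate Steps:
Function('Y')(o) = Mul(2, o)
Mul(Add(11320, Function('Y')(163)), Pow(Add(-30890, 43102), -1)) = Mul(Add(11320, Mul(2, 163)), Pow(Add(-30890, 43102), -1)) = Mul(Add(11320, 326), Pow(12212, -1)) = Mul(11646, Rational(1, 12212)) = Rational(5823, 6106)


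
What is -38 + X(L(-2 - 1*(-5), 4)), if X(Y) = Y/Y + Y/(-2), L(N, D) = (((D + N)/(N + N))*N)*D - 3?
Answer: -85/2 ≈ -42.500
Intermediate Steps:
L(N, D) = -3 + D*(D/2 + N/2) (L(N, D) = (((D + N)/((2*N)))*N)*D - 3 = (((D + N)*(1/(2*N)))*N)*D - 3 = (((D + N)/(2*N))*N)*D - 3 = (D/2 + N/2)*D - 3 = D*(D/2 + N/2) - 3 = -3 + D*(D/2 + N/2))
X(Y) = 1 - Y/2 (X(Y) = 1 + Y*(-1/2) = 1 - Y/2)
-38 + X(L(-2 - 1*(-5), 4)) = -38 + (1 - (-3 + (1/2)*4**2 + (1/2)*4*(-2 - 1*(-5)))/2) = -38 + (1 - (-3 + (1/2)*16 + (1/2)*4*(-2 + 5))/2) = -38 + (1 - (-3 + 8 + (1/2)*4*3)/2) = -38 + (1 - (-3 + 8 + 6)/2) = -38 + (1 - 1/2*11) = -38 + (1 - 11/2) = -38 - 9/2 = -85/2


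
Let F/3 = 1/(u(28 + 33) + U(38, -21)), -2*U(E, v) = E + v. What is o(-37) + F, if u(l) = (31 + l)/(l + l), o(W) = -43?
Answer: -13667/315 ≈ -43.387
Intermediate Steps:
U(E, v) = -E/2 - v/2 (U(E, v) = -(E + v)/2 = -E/2 - v/2)
u(l) = (31 + l)/(2*l) (u(l) = (31 + l)/((2*l)) = (31 + l)*(1/(2*l)) = (31 + l)/(2*l))
F = -122/315 (F = 3/((31 + (28 + 33))/(2*(28 + 33)) + (-½*38 - ½*(-21))) = 3/((½)*(31 + 61)/61 + (-19 + 21/2)) = 3/((½)*(1/61)*92 - 17/2) = 3/(46/61 - 17/2) = 3/(-945/122) = 3*(-122/945) = -122/315 ≈ -0.38730)
o(-37) + F = -43 - 122/315 = -13667/315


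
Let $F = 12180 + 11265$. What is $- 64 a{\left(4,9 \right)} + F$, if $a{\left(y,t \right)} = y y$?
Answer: $22421$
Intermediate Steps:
$a{\left(y,t \right)} = y^{2}$
$F = 23445$
$- 64 a{\left(4,9 \right)} + F = - 64 \cdot 4^{2} + 23445 = \left(-64\right) 16 + 23445 = -1024 + 23445 = 22421$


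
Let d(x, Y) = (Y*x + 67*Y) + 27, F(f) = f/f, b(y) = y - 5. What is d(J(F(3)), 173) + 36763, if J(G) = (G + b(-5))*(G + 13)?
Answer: 26583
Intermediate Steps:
b(y) = -5 + y
F(f) = 1
J(G) = (-10 + G)*(13 + G) (J(G) = (G + (-5 - 5))*(G + 13) = (G - 10)*(13 + G) = (-10 + G)*(13 + G))
d(x, Y) = 27 + 67*Y + Y*x (d(x, Y) = (67*Y + Y*x) + 27 = 27 + 67*Y + Y*x)
d(J(F(3)), 173) + 36763 = (27 + 67*173 + 173*(-130 + 1² + 3*1)) + 36763 = (27 + 11591 + 173*(-130 + 1 + 3)) + 36763 = (27 + 11591 + 173*(-126)) + 36763 = (27 + 11591 - 21798) + 36763 = -10180 + 36763 = 26583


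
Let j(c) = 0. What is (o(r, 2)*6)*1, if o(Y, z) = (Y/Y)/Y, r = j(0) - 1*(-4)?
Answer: 3/2 ≈ 1.5000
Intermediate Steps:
r = 4 (r = 0 - 1*(-4) = 0 + 4 = 4)
o(Y, z) = 1/Y
(o(r, 2)*6)*1 = (6/4)*1 = ((¼)*6)*1 = (3/2)*1 = 3/2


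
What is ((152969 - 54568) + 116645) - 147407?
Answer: 67639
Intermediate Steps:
((152969 - 54568) + 116645) - 147407 = (98401 + 116645) - 147407 = 215046 - 147407 = 67639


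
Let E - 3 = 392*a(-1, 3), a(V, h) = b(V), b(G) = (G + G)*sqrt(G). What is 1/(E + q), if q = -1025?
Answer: -73/118510 + 4*I/8465 ≈ -0.00061598 + 0.00047253*I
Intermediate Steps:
b(G) = 2*G**(3/2) (b(G) = (2*G)*sqrt(G) = 2*G**(3/2))
a(V, h) = 2*V**(3/2)
E = 3 - 784*I (E = 3 + 392*(2*(-1)**(3/2)) = 3 + 392*(2*(-I)) = 3 + 392*(-2*I) = 3 - 784*I ≈ 3.0 - 784.0*I)
1/(E + q) = 1/((3 - 784*I) - 1025) = 1/(-1022 - 784*I) = (-1022 + 784*I)/1659140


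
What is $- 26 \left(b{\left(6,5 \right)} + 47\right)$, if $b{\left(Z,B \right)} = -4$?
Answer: $-1118$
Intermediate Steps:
$- 26 \left(b{\left(6,5 \right)} + 47\right) = - 26 \left(-4 + 47\right) = \left(-26\right) 43 = -1118$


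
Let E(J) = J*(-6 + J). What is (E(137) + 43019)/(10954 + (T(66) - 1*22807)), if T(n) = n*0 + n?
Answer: -20322/3929 ≈ -5.1723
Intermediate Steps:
T(n) = n (T(n) = 0 + n = n)
(E(137) + 43019)/(10954 + (T(66) - 1*22807)) = (137*(-6 + 137) + 43019)/(10954 + (66 - 1*22807)) = (137*131 + 43019)/(10954 + (66 - 22807)) = (17947 + 43019)/(10954 - 22741) = 60966/(-11787) = 60966*(-1/11787) = -20322/3929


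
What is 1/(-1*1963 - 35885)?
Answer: -1/37848 ≈ -2.6421e-5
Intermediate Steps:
1/(-1*1963 - 35885) = 1/(-1963 - 35885) = 1/(-37848) = -1/37848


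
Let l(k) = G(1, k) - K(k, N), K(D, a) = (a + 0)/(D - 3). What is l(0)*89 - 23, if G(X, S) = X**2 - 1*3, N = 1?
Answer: -514/3 ≈ -171.33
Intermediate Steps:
G(X, S) = -3 + X**2 (G(X, S) = X**2 - 3 = -3 + X**2)
K(D, a) = a/(-3 + D)
l(k) = -2 - 1/(-3 + k) (l(k) = (-3 + 1**2) - 1/(-3 + k) = (-3 + 1) - 1/(-3 + k) = -2 - 1/(-3 + k))
l(0)*89 - 23 = ((5 - 2*0)/(-3 + 0))*89 - 23 = ((5 + 0)/(-3))*89 - 23 = -1/3*5*89 - 23 = -5/3*89 - 23 = -445/3 - 23 = -514/3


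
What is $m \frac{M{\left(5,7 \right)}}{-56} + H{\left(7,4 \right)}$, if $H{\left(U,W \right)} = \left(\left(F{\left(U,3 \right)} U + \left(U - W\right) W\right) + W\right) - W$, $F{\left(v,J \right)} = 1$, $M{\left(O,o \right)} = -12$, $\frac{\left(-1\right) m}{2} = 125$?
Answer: $- \frac{242}{7} \approx -34.571$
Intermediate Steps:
$m = -250$ ($m = \left(-2\right) 125 = -250$)
$H{\left(U,W \right)} = U + W \left(U - W\right)$ ($H{\left(U,W \right)} = \left(\left(1 U + \left(U - W\right) W\right) + W\right) - W = \left(\left(U + W \left(U - W\right)\right) + W\right) - W = \left(U + W + W \left(U - W\right)\right) - W = U + W \left(U - W\right)$)
$m \frac{M{\left(5,7 \right)}}{-56} + H{\left(7,4 \right)} = - 250 \left(- \frac{12}{-56}\right) + \left(7 - 4^{2} + 7 \cdot 4\right) = - 250 \left(\left(-12\right) \left(- \frac{1}{56}\right)\right) + \left(7 - 16 + 28\right) = \left(-250\right) \frac{3}{14} + \left(7 - 16 + 28\right) = - \frac{375}{7} + 19 = - \frac{242}{7}$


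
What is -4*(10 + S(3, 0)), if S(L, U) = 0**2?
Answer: -40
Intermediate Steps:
S(L, U) = 0
-4*(10 + S(3, 0)) = -4*(10 + 0) = -4*10 = -40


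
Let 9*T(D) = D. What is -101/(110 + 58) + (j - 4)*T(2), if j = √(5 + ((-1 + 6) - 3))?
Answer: -751/504 + 2*√7/9 ≈ -0.90213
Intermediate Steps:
T(D) = D/9
j = √7 (j = √(5 + (5 - 3)) = √(5 + 2) = √7 ≈ 2.6458)
-101/(110 + 58) + (j - 4)*T(2) = -101/(110 + 58) + (√7 - 4)*((⅑)*2) = -101/168 + (-4 + √7)*(2/9) = (1/168)*(-101) + (-8/9 + 2*√7/9) = -101/168 + (-8/9 + 2*√7/9) = -751/504 + 2*√7/9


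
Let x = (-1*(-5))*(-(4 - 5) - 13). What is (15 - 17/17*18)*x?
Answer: 180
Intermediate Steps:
x = -60 (x = 5*(-1*(-1) - 13) = 5*(1 - 13) = 5*(-12) = -60)
(15 - 17/17*18)*x = (15 - 17/17*18)*(-60) = (15 - 17*1/17*18)*(-60) = (15 - 1*18)*(-60) = (15 - 18)*(-60) = -3*(-60) = 180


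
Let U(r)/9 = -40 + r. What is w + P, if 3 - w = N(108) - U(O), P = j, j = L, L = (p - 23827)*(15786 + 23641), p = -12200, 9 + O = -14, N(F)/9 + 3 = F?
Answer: -1420438038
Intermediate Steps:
N(F) = -27 + 9*F
O = -23 (O = -9 - 14 = -23)
U(r) = -360 + 9*r (U(r) = 9*(-40 + r) = -360 + 9*r)
L = -1420436529 (L = (-12200 - 23827)*(15786 + 23641) = -36027*39427 = -1420436529)
j = -1420436529
P = -1420436529
w = -1509 (w = 3 - ((-27 + 9*108) - (-360 + 9*(-23))) = 3 - ((-27 + 972) - (-360 - 207)) = 3 - (945 - 1*(-567)) = 3 - (945 + 567) = 3 - 1*1512 = 3 - 1512 = -1509)
w + P = -1509 - 1420436529 = -1420438038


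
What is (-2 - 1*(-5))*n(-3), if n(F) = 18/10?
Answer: 27/5 ≈ 5.4000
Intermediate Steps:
n(F) = 9/5 (n(F) = 18*(1/10) = 9/5)
(-2 - 1*(-5))*n(-3) = (-2 - 1*(-5))*(9/5) = (-2 + 5)*(9/5) = 3*(9/5) = 27/5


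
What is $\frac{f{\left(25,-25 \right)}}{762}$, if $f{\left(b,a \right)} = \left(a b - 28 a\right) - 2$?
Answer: $\frac{73}{762} \approx 0.095801$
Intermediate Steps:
$f{\left(b,a \right)} = -2 - 28 a + a b$ ($f{\left(b,a \right)} = \left(- 28 a + a b\right) - 2 = -2 - 28 a + a b$)
$\frac{f{\left(25,-25 \right)}}{762} = \frac{-2 - -700 - 625}{762} = \left(-2 + 700 - 625\right) \frac{1}{762} = 73 \cdot \frac{1}{762} = \frac{73}{762}$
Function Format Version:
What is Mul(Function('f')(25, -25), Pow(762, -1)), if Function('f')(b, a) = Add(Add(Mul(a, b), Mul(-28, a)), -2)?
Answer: Rational(73, 762) ≈ 0.095801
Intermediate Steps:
Function('f')(b, a) = Add(-2, Mul(-28, a), Mul(a, b)) (Function('f')(b, a) = Add(Add(Mul(-28, a), Mul(a, b)), -2) = Add(-2, Mul(-28, a), Mul(a, b)))
Mul(Function('f')(25, -25), Pow(762, -1)) = Mul(Add(-2, Mul(-28, -25), Mul(-25, 25)), Pow(762, -1)) = Mul(Add(-2, 700, -625), Rational(1, 762)) = Mul(73, Rational(1, 762)) = Rational(73, 762)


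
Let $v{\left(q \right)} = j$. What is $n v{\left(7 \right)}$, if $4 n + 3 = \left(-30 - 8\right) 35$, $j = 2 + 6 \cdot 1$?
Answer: $-2666$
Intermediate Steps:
$j = 8$ ($j = 2 + 6 = 8$)
$v{\left(q \right)} = 8$
$n = - \frac{1333}{4}$ ($n = - \frac{3}{4} + \frac{\left(-30 - 8\right) 35}{4} = - \frac{3}{4} + \frac{\left(-38\right) 35}{4} = - \frac{3}{4} + \frac{1}{4} \left(-1330\right) = - \frac{3}{4} - \frac{665}{2} = - \frac{1333}{4} \approx -333.25$)
$n v{\left(7 \right)} = \left(- \frac{1333}{4}\right) 8 = -2666$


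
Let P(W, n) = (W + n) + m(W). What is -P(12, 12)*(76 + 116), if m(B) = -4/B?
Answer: -4544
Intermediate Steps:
P(W, n) = W + n - 4/W (P(W, n) = (W + n) - 4/W = W + n - 4/W)
-P(12, 12)*(76 + 116) = -(12 + 12 - 4/12)*(76 + 116) = -(12 + 12 - 4*1/12)*192 = -(12 + 12 - 1/3)*192 = -71*192/3 = -1*4544 = -4544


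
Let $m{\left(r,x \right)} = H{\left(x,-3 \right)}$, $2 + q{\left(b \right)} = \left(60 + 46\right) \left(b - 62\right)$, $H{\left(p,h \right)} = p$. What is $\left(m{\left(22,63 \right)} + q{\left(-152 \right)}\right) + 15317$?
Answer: $-7306$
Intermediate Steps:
$q{\left(b \right)} = -6574 + 106 b$ ($q{\left(b \right)} = -2 + \left(60 + 46\right) \left(b - 62\right) = -2 + 106 \left(-62 + b\right) = -2 + \left(-6572 + 106 b\right) = -6574 + 106 b$)
$m{\left(r,x \right)} = x$
$\left(m{\left(22,63 \right)} + q{\left(-152 \right)}\right) + 15317 = \left(63 + \left(-6574 + 106 \left(-152\right)\right)\right) + 15317 = \left(63 - 22686\right) + 15317 = -22623 + 15317 = -7306$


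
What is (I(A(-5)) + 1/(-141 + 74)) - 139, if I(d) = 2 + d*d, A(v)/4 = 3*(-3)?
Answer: 77652/67 ≈ 1159.0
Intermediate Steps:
A(v) = -36 (A(v) = 4*(3*(-3)) = 4*(-9) = -36)
I(d) = 2 + d²
(I(A(-5)) + 1/(-141 + 74)) - 139 = ((2 + (-36)²) + 1/(-141 + 74)) - 139 = ((2 + 1296) + 1/(-67)) - 139 = (1298 - 1/67) - 139 = 86965/67 - 139 = 77652/67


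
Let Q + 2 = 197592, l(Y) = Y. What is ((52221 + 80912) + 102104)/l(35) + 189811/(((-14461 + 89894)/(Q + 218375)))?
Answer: 2781160274146/2640155 ≈ 1.0534e+6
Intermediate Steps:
Q = 197590 (Q = -2 + 197592 = 197590)
((52221 + 80912) + 102104)/l(35) + 189811/(((-14461 + 89894)/(Q + 218375))) = ((52221 + 80912) + 102104)/35 + 189811/(((-14461 + 89894)/(197590 + 218375))) = (133133 + 102104)*(1/35) + 189811/((75433/415965)) = 235237*(1/35) + 189811/((75433*(1/415965))) = 235237/35 + 189811/(75433/415965) = 235237/35 + 189811*(415965/75433) = 235237/35 + 78954732615/75433 = 2781160274146/2640155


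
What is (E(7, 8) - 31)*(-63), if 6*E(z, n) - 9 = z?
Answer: 1785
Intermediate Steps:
E(z, n) = 3/2 + z/6
(E(7, 8) - 31)*(-63) = ((3/2 + (⅙)*7) - 31)*(-63) = ((3/2 + 7/6) - 31)*(-63) = (8/3 - 31)*(-63) = -85/3*(-63) = 1785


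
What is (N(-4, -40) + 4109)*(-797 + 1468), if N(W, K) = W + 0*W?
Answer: 2754455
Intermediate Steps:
N(W, K) = W (N(W, K) = W + 0 = W)
(N(-4, -40) + 4109)*(-797 + 1468) = (-4 + 4109)*(-797 + 1468) = 4105*671 = 2754455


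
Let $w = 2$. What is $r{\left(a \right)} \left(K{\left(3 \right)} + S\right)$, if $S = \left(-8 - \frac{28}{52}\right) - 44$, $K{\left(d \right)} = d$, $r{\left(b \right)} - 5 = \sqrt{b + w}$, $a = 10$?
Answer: $- \frac{3220}{13} - \frac{1288 \sqrt{3}}{13} \approx -419.3$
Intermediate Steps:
$r{\left(b \right)} = 5 + \sqrt{2 + b}$ ($r{\left(b \right)} = 5 + \sqrt{b + 2} = 5 + \sqrt{2 + b}$)
$S = - \frac{683}{13}$ ($S = \left(-8 - \frac{7}{13}\right) - 44 = - \frac{111}{13} - 44 = - \frac{683}{13} \approx -52.538$)
$r{\left(a \right)} \left(K{\left(3 \right)} + S\right) = \left(5 + \sqrt{2 + 10}\right) \left(3 - \frac{683}{13}\right) = \left(5 + \sqrt{12}\right) \left(- \frac{644}{13}\right) = \left(5 + 2 \sqrt{3}\right) \left(- \frac{644}{13}\right) = - \frac{3220}{13} - \frac{1288 \sqrt{3}}{13}$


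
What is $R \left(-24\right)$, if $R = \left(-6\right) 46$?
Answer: $6624$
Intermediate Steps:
$R = -276$
$R \left(-24\right) = \left(-276\right) \left(-24\right) = 6624$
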